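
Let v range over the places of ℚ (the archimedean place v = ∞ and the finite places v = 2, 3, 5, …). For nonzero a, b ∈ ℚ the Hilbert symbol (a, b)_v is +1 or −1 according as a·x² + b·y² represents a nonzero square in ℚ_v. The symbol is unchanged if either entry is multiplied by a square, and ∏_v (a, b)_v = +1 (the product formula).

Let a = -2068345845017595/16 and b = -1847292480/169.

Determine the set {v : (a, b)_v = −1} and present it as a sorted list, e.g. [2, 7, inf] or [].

Mod squares: a ≡ -32395, b ≡ -2945. Check v ∈ {∞, 2, 3, 5, 11, 13, 19, 31}.
v=3: a=3^2·(≡2), b=3^4·(≡1) mod 3; (2|3)=-1, (1|3)=+1; (−1)^{2·4·1}·(-1)^4·(+1)^2 = +1.
v=19: a=19^3·(≡11), b=19^1·(≡16) mod 19; (11|19)=+1, (16|19)=+1; (−1)^{3·1·9}·(+1)^1·(+1)^3 = -1.
v=11: a=11^3·(≡1), b=11^2·(≡5) mod 11; (1|11)=+1, (5|11)=+1; (−1)^{3·2·5}·(+1)^2·(+1)^3 = +1.
v=31: a=31^3·(≡10), b=31^1·(≡3) mod 31; (10|31)=+1, (3|31)=-1; (−1)^{3·1·15}·(+1)^1·(-1)^3 = +1.
v=2: v_2(a)=-4, v_2(b)=6; units ≡ 5, 7 (mod 8); ε·ε+αω+βω = 0·1+-4·0+6·1 ≡ 0  ⇒  (a,b)_2 = +1.
v=13: a=13^2·(≡10), b=13^-2·(≡6) mod 13; (10|13)=+1, (6|13)=-1; (−1)^{2·-2·6}·(+1)^-2·(-1)^2 = +1.
v=5: a=5^1·(≡1), b=5^1·(≡1) mod 5; (1|5)=+1, (1|5)=+1; (−1)^{1·1·2}·(+1)^1·(+1)^1 = +1.
v=∞: -32395 < 0 and -2945 < 0  ⇒  (a,b)_∞ = -1.
(-32395, -2945 / ℚ) ramifies at {19, ∞}: a division algebra.

[19, inf]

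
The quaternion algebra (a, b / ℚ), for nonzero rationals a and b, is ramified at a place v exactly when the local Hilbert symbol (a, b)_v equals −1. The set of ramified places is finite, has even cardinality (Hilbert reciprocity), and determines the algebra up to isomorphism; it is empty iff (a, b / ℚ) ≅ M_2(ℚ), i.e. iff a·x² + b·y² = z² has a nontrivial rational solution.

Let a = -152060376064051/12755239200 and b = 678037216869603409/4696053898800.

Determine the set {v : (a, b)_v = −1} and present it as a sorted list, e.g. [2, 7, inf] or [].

[2, 7]

(a, b) ≡ (-182, 3) mod (ℚ^×)²; places V = {2, 3, 5, 7, 11, 13, 23, 31, 37, 47, ∞}.
(a,b)_31: α=2, u≡1; β=2, v≡27 (mod 31); (1|31)=+1, (27|31)=-1; sign (−1)^0·+1^2·-1^2 = +1.
(a,b)_23: α=2, u≡9; β=2, v≡1 (mod 23); (9|23)=+1, (1|23)=+1; sign (−1)^0·+1^2·+1^2 = +1.
(a,b)_2: α=-5, β=-4; u≡5, v≡3 (mod 8); ε(u)ε(v)=0·1, αω(v)=-5·1, βω(u)=-4·1; sum ≡ 1  ⇒  -1.
(a,b)_7: α=5, u≡1; β=8, v≡5 (mod 7); (1|7)=+1, (5|7)=-1; sign (−1)^0·+1^8·-1^5 = -1.
(a,b)_11: α=-6, u≡3; β=-6, v≡3 (mod 11); (3|11)=+1, (3|11)=+1; sign (−1)^0·+1^-6·+1^-6 = +1.
(a,b)_13: α=1, u≡3; β=2, v≡12 (mod 13); (3|13)=+1, (12|13)=+1; sign (−1)^0·+1^2·+1^1 = +1.
(a,b)_47: α=0, u≡24; β=-2, v≡18 (mod 47); (24|47)=+1, (18|47)=+1; sign (−1)^0·+1^-2·+1^0 = +1.
(a,b)_5: α=-2, u≡3; β=-2, v≡2 (mod 5); (3|5)=-1, (2|5)=-1; sign (−1)^0·-1^-2·-1^-2 = +1.
(a,b)_37: α=2, u≡3; β=2, v≡21 (mod 37); (3|37)=+1, (21|37)=+1; sign (−1)^0·+1^2·+1^2 = +1.
(a,b)_∞: sgn(-182)=−, sgn(3)=+, so +1.
(a,b)_3: α=-2, u≡1; β=-1, v≡1 (mod 3); (1|3)=+1, (1|3)=+1; sign (−1)^0·+1^-1·+1^-2 = +1.
|Ram(-182, 3)| = 2, even; anisotropic at {2, 7}.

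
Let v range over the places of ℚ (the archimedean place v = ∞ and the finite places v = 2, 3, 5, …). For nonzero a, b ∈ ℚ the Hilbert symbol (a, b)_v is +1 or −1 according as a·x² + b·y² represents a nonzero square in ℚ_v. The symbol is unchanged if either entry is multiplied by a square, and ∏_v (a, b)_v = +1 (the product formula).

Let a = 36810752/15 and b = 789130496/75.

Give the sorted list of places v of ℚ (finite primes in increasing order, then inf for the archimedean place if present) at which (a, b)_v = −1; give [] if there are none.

[5, 7, 19, 43]

(a, b) ≡ (134805, 188727) mod (ℚ^×)²; places V = {2, 3, 5, 7, 11, 19, 43, ∞}.
(a,b)_2: α=12, β=8; u≡5, v≡7 (mod 8); ε(u)ε(v)=0·1, αω(v)=12·0, βω(u)=8·1; sum ≡ 0  ⇒  +1.
(a,b)_11: α=1, u≡3; β=1, v≡2 (mod 11); (3|11)=+1, (2|11)=-1; sign (−1)^1·+1^1·-1^1 = +1.
(a,b)_7: α=0, u≡6; β=3, v≡2 (mod 7); (6|7)=-1, (2|7)=+1; sign (−1)^0·-1^3·+1^0 = -1.
(a,b)_43: α=1, u≡30; β=1, v≡5 (mod 43); (30|43)=-1, (5|43)=-1; sign (−1)^1·-1^1·-1^1 = -1.
(a,b)_5: α=-1, u≡4; β=-2, v≡2 (mod 5); (4|5)=+1, (2|5)=-1; sign (−1)^0·+1^-2·-1^-1 = -1.
(a,b)_3: α=-1, u≡1; β=-1, v≡2 (mod 3); (1|3)=+1, (2|3)=-1; sign (−1)^1·+1^-1·-1^-1 = +1.
(a,b)_∞: sgn(134805)=+, sgn(188727)=+, so +1.
(a,b)_19: α=1, u≡15; β=1, v≡18 (mod 19); (15|19)=-1, (18|19)=-1; sign (−1)^1·-1^1·-1^1 = -1.
Ram(134805, 188727) = {5, 7, 19, 43}; no ℚ_5-point on the conic.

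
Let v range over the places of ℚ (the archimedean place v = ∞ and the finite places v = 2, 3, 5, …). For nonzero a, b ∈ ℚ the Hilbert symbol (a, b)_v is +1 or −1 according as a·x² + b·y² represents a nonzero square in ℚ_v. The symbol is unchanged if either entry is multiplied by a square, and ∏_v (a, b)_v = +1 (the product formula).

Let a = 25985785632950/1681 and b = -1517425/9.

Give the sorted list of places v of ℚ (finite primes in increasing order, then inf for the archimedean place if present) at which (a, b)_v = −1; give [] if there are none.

Mod squares: a ≡ 10214438, b ≡ -60697. Check v ∈ {∞, 2, 3, 5, 7, 11, 13, 19, 23, 29, 31, 41}.
v=19: a=19^1·(≡6), b=19^0·(≡18) mod 19; (6|19)=+1, (18|19)=-1; (−1)^{1·0·9}·(+1)^0·(-1)^1 = -1.
v=23: a=23^1·(≡14), b=23^1·(≡9) mod 23; (14|23)=-1, (9|23)=+1; (−1)^{1·1·11}·(-1)^1·(+1)^1 = +1.
v=2: v_2(a)=1, v_2(b)=0; units ≡ 3, 7 (mod 8); ε·ε+αω+βω = 1·1+1·0+0·1 ≡ 1  ⇒  (a,b)_2 = -1.
v=29: a=29^3·(≡21), b=29^1·(≡28) mod 29; (21|29)=-1, (28|29)=+1; (−1)^{3·1·14}·(-1)^1·(+1)^3 = -1.
v=∞: 10214438 > 0 and -60697 < 0  ⇒  (a,b)_∞ = +1.
v=11: a=11^2·(≡5), b=11^0·(≡4) mod 11; (5|11)=+1, (4|11)=+1; (−1)^{2·0·5}·(+1)^0·(+1)^2 = +1.
v=41: a=41^-2·(≡6), b=41^0·(≡12) mod 41; (6|41)=-1, (12|41)=-1; (−1)^{-2·0·20}·(-1)^0·(-1)^-2 = +1.
v=31: a=31^1·(≡3), b=31^0·(≡20) mod 31; (3|31)=-1, (20|31)=+1; (−1)^{1·0·15}·(-1)^0·(+1)^1 = +1.
v=13: a=13^1·(≡11), b=13^1·(≡6) mod 13; (11|13)=-1, (6|13)=-1; (−1)^{1·1·6}·(-1)^1·(-1)^1 = +1.
v=5: a=5^2·(≡3), b=5^2·(≡2) mod 5; (3|5)=-1, (2|5)=-1; (−1)^{2·2·2}·(-1)^2·(-1)^2 = +1.
v=7: a=7^0·(≡3), b=7^1·(≡4) mod 7; (3|7)=-1, (4|7)=+1; (−1)^{0·1·3}·(-1)^1·(+1)^0 = -1.
v=3: a=3^0·(≡2), b=3^-2·(≡2) mod 3; (2|3)=-1, (2|3)=-1; (−1)^{0·-2·1}·(-1)^-2·(-1)^0 = +1.
|Ram(10214438, -60697)| = 4, even; anisotropic at {2, 7, 19, 29}.

[2, 7, 19, 29]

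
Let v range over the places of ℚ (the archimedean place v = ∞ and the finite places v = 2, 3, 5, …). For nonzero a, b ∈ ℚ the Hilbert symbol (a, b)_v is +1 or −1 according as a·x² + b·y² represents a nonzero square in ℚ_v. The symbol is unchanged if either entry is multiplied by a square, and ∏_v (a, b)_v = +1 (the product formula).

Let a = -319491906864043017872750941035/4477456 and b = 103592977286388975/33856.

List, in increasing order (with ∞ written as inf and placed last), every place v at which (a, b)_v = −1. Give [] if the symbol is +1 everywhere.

(a, b) ≡ (-7315, 24871) mod (ℚ^×)²; places V = {2, 3, 5, 7, 11, 17, 19, 23, 31, ∞}.
(a,b)_23: α=-4, u≡15; β=-2, v≡4 (mod 23); (15|23)=-1, (4|23)=+1; sign (−1)^0·-1^-2·+1^-4 = +1.
(a,b)_19: α=5, u≡8; β=3, v≡7 (mod 19); (8|19)=-1, (7|19)=+1; sign (−1)^1·-1^3·+1^5 = +1.
(a,b)_11: α=5, u≡6; β=3, v≡10 (mod 11); (6|11)=-1, (10|11)=-1; sign (−1)^1·-1^3·-1^5 = -1.
(a,b)_31: α=4, u≡9; β=2, v≡4 (mod 31); (9|31)=+1, (4|31)=+1; sign (−1)^0·+1^2·+1^4 = +1.
(a,b)_5: α=1, u≡3; β=2, v≡4 (mod 5); (3|5)=-1, (4|5)=+1; sign (−1)^0·-1^2·+1^1 = +1.
(a,b)_2: α=-4, β=-6; u≡5, v≡7 (mod 8); ε(u)ε(v)=0·1, αω(v)=-4·0, βω(u)=-6·1; sum ≡ 0  ⇒  +1.
(a,b)_3: α=6, u≡2; β=4, v≡1 (mod 3); (2|3)=-1, (1|3)=+1; sign (−1)^0·-1^4·+1^6 = +1.
(a,b)_17: α=2, u≡14; β=1, v≡2 (mod 17); (14|17)=-1, (2|17)=+1; sign (−1)^0·-1^1·+1^2 = -1.
(a,b)_7: α=7, u≡3; β=3, v≡4 (mod 7); (3|7)=-1, (4|7)=+1; sign (−1)^1·-1^3·+1^7 = +1.
(a,b)_∞: sgn(-7315)=−, sgn(24871)=+, so +1.
Ram(-7315, 24871) = {11, 17}; no ℚ_11-point on the conic.

[11, 17]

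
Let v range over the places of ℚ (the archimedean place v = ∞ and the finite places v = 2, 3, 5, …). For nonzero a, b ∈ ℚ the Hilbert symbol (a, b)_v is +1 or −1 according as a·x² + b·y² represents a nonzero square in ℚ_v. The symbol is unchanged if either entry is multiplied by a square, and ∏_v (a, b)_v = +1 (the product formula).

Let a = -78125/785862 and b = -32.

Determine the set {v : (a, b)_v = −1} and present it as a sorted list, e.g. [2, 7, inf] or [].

(a, b) ≡ (-110, -2) mod (ℚ^×)²; places V = {2, 3, 5, 7, 11, ∞}.
(a,b)_11: α=-1, u≡1; β=0, v≡1 (mod 11); (1|11)=+1, (1|11)=+1; sign (−1)^0·+1^0·+1^-1 = +1.
(a,b)_2: α=-1, β=5; u≡1, v≡7 (mod 8); ε(u)ε(v)=0·1, αω(v)=-1·0, βω(u)=5·0; sum ≡ 0  ⇒  +1.
(a,b)_7: α=-2, u≡2; β=0, v≡3 (mod 7); (2|7)=+1, (3|7)=-1; sign (−1)^0·+1^0·-1^-2 = +1.
(a,b)_3: α=-6, u≡1; β=0, v≡1 (mod 3); (1|3)=+1, (1|3)=+1; sign (−1)^0·+1^0·+1^-6 = +1.
(a,b)_∞: sgn(-110)=−, sgn(-2)=−, so -1.
(a,b)_5: α=7, u≡2; β=0, v≡3 (mod 5); (2|5)=-1, (3|5)=-1; sign (−1)^0·-1^0·-1^7 = -1.
Ram(-110, -2) = {5, ∞}; no ℚ_5-point on the conic.

[5, inf]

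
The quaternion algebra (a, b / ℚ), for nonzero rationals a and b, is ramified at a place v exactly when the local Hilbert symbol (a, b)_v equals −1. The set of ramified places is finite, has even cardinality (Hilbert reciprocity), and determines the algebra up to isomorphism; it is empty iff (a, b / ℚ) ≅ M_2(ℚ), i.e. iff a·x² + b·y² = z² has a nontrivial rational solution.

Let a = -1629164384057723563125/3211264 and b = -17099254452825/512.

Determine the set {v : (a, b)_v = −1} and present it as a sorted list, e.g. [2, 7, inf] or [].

(a, b) ≡ (-69, -34) mod (ℚ^×)²; places V = {2, 3, 5, 7, 17, 19, 23, ∞}.
(a,b)_7: α=-2, u≡1; β=0, v≡1 (mod 7); (1|7)=+1, (1|7)=+1; sign (−1)^0·+1^0·+1^-2 = +1.
(a,b)_23: α=3, u≡5; β=2, v≡9 (mod 23); (5|23)=-1, (9|23)=+1; sign (−1)^0·-1^2·+1^3 = +1.
(a,b)_2: α=-16, β=-9; u≡3, v≡7 (mod 8); ε(u)ε(v)=1·1, αω(v)=-16·0, βω(u)=-9·1; sum ≡ 0  ⇒  +1.
(a,b)_17: α=4, u≡13; β=3, v≡13 (mod 17); (13|17)=+1, (13|17)=+1; sign (−1)^0·+1^3·+1^4 = +1.
(a,b)_5: α=4, u≡1; β=2, v≡1 (mod 5); (1|5)=+1, (1|5)=+1; sign (−1)^0·+1^2·+1^4 = +1.
(a,b)_3: α=9, u≡1; β=6, v≡2 (mod 3); (1|3)=+1, (2|3)=-1; sign (−1)^0·+1^6·-1^9 = -1.
(a,b)_∞: sgn(-69)=−, sgn(-34)=−, so -1.
(a,b)_19: α=4, u≡17; β=2, v≡1 (mod 19); (17|19)=+1, (1|19)=+1; sign (−1)^0·+1^2·+1^4 = +1.
Ram(-69, -34) = {3, ∞}; no ℚ_3-point on the conic.

[3, inf]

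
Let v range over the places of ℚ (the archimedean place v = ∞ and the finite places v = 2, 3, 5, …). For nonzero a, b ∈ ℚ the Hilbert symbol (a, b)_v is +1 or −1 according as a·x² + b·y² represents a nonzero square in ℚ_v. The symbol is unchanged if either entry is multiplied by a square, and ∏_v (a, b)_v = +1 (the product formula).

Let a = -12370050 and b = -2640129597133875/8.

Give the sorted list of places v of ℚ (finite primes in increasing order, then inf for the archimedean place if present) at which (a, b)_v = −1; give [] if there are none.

[2, 3, 5, 7, 11, inf]

(a, b) ≡ (-1122, -2310) mod (ℚ^×)²; places V = {2, 3, 5, 7, 11, 17, ∞}.
(a,b)_7: α=2, u≡5; β=5, v≡3 (mod 7); (5|7)=-1, (3|7)=-1; sign (−1)^0·-1^5·-1^2 = -1.
(a,b)_17: α=1, u≡1; β=2, v≡8 (mod 17); (1|17)=+1, (8|17)=+1; sign (−1)^0·+1^2·+1^1 = +1.
(a,b)_∞: sgn(-1122)=−, sgn(-2310)=−, so -1.
(a,b)_3: α=3, u≡1; β=3, v≡1 (mod 3); (1|3)=+1, (1|3)=+1; sign (−1)^1·+1^3·+1^3 = -1.
(a,b)_11: α=1, u≡2; β=5, v≡2 (mod 11); (2|11)=-1, (2|11)=-1; sign (−1)^1·-1^5·-1^1 = -1.
(a,b)_2: α=1, β=-3; u≡7, v≡5 (mod 8); ε(u)ε(v)=1·0, αω(v)=1·1, βω(u)=-3·0; sum ≡ 1  ⇒  -1.
(a,b)_5: α=2, u≡3; β=3, v≡3 (mod 5); (3|5)=-1, (3|5)=-1; sign (−1)^0·-1^3·-1^2 = -1.
(-1122, -2310 / ℚ) ramifies at {2, 3, 5, 7, 11, ∞}: a division algebra.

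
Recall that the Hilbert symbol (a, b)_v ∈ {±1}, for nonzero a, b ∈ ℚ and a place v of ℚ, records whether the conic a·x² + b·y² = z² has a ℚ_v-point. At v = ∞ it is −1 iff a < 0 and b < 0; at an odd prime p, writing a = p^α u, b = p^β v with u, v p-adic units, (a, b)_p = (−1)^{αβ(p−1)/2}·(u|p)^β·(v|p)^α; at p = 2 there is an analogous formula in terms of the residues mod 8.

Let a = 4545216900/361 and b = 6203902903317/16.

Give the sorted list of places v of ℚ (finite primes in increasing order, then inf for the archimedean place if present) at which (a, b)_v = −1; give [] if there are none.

Mod squares: a ≡ 3689, b ≡ 37. Check v ∈ {∞, 2, 3, 5, 7, 17, 19, 31, 37}.
v=7: a=7^1·(≡1), b=7^2·(≡4) mod 7; (1|7)=+1, (4|7)=+1; (−1)^{1·2·3}·(+1)^2·(+1)^1 = +1.
v=5: a=5^2·(≡1), b=5^0·(≡2) mod 5; (1|5)=+1, (2|5)=-1; (−1)^{2·0·2}·(+1)^0·(-1)^2 = +1.
v=∞: 3689 > 0 and 37 > 0  ⇒  (a,b)_∞ = +1.
v=31: a=31^1·(≡22), b=31^2·(≡15) mod 31; (22|31)=-1, (15|31)=-1; (−1)^{1·2·15}·(-1)^2·(-1)^1 = -1.
v=2: v_2(a)=2, v_2(b)=-4; units ≡ 1, 5 (mod 8); ε·ε+αω+βω = 0·0+2·1+-4·0 ≡ 0  ⇒  (a,b)_2 = +1.
v=17: a=17^1·(≡9), b=17^2·(≡5) mod 17; (9|17)=+1, (5|17)=-1; (−1)^{1·2·8}·(+1)^2·(-1)^1 = -1.
v=19: a=19^-2·(≡2), b=19^0·(≡8) mod 19; (2|19)=-1, (8|19)=-1; (−1)^{-2·0·9}·(-1)^0·(-1)^-2 = +1.
v=3: a=3^2·(≡2), b=3^2·(≡1) mod 3; (2|3)=-1, (1|3)=+1; (−1)^{2·2·1}·(-1)^2·(+1)^2 = +1.
v=37: a=37^2·(≡27), b=37^3·(≡1) mod 37; (27|37)=+1, (1|37)=+1; (−1)^{2·3·18}·(+1)^3·(+1)^2 = +1.
|Ram(3689, 37)| = 2, even; anisotropic at {17, 31}.

[17, 31]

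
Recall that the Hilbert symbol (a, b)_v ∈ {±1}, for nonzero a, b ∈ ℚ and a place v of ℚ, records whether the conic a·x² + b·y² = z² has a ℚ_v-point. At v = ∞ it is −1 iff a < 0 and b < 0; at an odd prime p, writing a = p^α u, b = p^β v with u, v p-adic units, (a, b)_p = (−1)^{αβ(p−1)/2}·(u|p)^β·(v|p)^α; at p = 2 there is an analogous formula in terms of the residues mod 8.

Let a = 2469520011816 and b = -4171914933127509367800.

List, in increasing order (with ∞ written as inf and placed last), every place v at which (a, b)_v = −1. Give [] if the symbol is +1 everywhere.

[2, 11, 17, 19]

(a, b) ≡ (5434, -49742) mod (ℚ^×)²; places V = {2, 3, 5, 7, 11, 13, 17, 19, ∞}.
(a,b)_11: α=3, u≡7; β=5, v≡8 (mod 11); (7|11)=-1, (8|11)=-1; sign (−1)^1·-1^5·-1^3 = -1.
(a,b)_13: α=1, u≡8; β=2, v≡3 (mod 13); (8|13)=-1, (3|13)=+1; sign (−1)^0·-1^2·+1^1 = +1.
(a,b)_3: α=2, u≡1; β=2, v≡1 (mod 3); (1|3)=+1, (1|3)=+1; sign (−1)^0·+1^2·+1^2 = +1.
(a,b)_7: α=0, u≡4; β=1, v≡6 (mod 7); (4|7)=+1, (6|7)=-1; sign (−1)^0·+1^1·-1^0 = +1.
(a,b)_5: α=0, u≡1; β=2, v≡3 (mod 5); (1|5)=+1, (3|5)=-1; sign (−1)^0·+1^2·-1^0 = +1.
(a,b)_∞: sgn(5434)=+, sgn(-49742)=−, so +1.
(a,b)_19: α=3, u≡1; β=5, v≡6 (mod 19); (1|19)=+1, (6|19)=+1; sign (−1)^1·+1^5·+1^3 = -1.
(a,b)_17: α=2, u≡6; β=3, v≡8 (mod 17); (6|17)=-1, (8|17)=+1; sign (−1)^0·-1^3·+1^2 = -1.
(a,b)_2: α=3, β=3; u≡5, v≡1 (mod 8); ε(u)ε(v)=0·0, αω(v)=3·0, βω(u)=3·1; sum ≡ 1  ⇒  -1.
Ram(5434, -49742) = {2, 11, 17, 19}; no ℚ_2-point on the conic.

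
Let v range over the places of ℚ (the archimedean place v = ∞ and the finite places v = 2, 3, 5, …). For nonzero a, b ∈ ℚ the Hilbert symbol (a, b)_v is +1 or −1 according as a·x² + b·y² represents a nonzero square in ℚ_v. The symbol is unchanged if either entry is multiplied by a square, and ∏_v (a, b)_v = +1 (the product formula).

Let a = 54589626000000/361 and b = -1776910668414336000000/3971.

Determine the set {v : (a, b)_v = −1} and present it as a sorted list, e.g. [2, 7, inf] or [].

[2, 3, 7, 13]

Mod squares: a ≡ 26, b ≡ -10626. Check v ∈ {∞, 2, 3, 5, 7, 11, 13, 19, 23}.
v=∞: 26 > 0 and -10626 < 0  ⇒  (a,b)_∞ = +1.
v=13: a=13^1·(≡2), b=13^2·(≡7) mod 13; (2|13)=-1, (7|13)=-1; (−1)^{1·2·6}·(-1)^2·(-1)^1 = -1.
v=19: a=19^-2·(≡6), b=19^-2·(≡13) mod 19; (6|19)=+1, (13|19)=-1; (−1)^{-2·-2·9}·(+1)^-2·(-1)^-2 = +1.
v=23: a=23^2·(≡6), b=23^3·(≡21) mod 23; (6|23)=+1, (21|23)=-1; (−1)^{2·3·11}·(+1)^3·(-1)^2 = +1.
v=2: v_2(a)=7, v_2(b)=13; units ≡ 5, 7 (mod 8); ε·ε+αω+βω = 0·1+7·0+13·1 ≡ 1  ⇒  (a,b)_2 = -1.
v=11: a=11^0·(≡4), b=11^-1·(≡2) mod 11; (4|11)=+1, (2|11)=-1; (−1)^{0·-1·5}·(+1)^-1·(-1)^0 = +1.
v=7: a=7^2·(≡6), b=7^3·(≡1) mod 7; (6|7)=-1, (1|7)=+1; (−1)^{2·3·3}·(-1)^3·(+1)^2 = -1.
v=3: a=3^4·(≡2), b=3^9·(≡1) mod 3; (2|3)=-1, (1|3)=+1; (−1)^{4·9·1}·(-1)^9·(+1)^4 = -1.
v=5: a=5^6·(≡4), b=5^6·(≡1) mod 5; (4|5)=+1, (1|5)=+1; (−1)^{6·6·2}·(+1)^6·(+1)^6 = +1.
|Ram(26, -10626)| = 4, even; anisotropic at {2, 3, 7, 13}.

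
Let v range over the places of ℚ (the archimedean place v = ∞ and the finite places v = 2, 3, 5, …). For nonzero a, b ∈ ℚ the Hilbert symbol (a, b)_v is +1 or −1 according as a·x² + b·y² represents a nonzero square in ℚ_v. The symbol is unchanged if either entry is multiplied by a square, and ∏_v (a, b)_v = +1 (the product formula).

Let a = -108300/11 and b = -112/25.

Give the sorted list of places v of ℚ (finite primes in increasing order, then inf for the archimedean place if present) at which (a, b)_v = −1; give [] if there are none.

[3, inf]

Mod squares: a ≡ -33, b ≡ -7. Check v ∈ {∞, 2, 3, 5, 7, 11, 19}.
v=7: a=7^0·(≡1), b=7^1·(≡3) mod 7; (1|7)=+1, (3|7)=-1; (−1)^{0·1·3}·(+1)^1·(-1)^0 = +1.
v=19: a=19^2·(≡9), b=19^0·(≡13) mod 19; (9|19)=+1, (13|19)=-1; (−1)^{2·0·9}·(+1)^0·(-1)^2 = +1.
v=11: a=11^-1·(≡6), b=11^0·(≡3) mod 11; (6|11)=-1, (3|11)=+1; (−1)^{-1·0·5}·(-1)^0·(+1)^-1 = +1.
v=∞: -33 < 0 and -7 < 0  ⇒  (a,b)_∞ = -1.
v=2: v_2(a)=2, v_2(b)=4; units ≡ 7, 1 (mod 8); ε·ε+αω+βω = 1·0+2·0+4·0 ≡ 0  ⇒  (a,b)_2 = +1.
v=3: a=3^1·(≡1), b=3^0·(≡2) mod 3; (1|3)=+1, (2|3)=-1; (−1)^{1·0·1}·(+1)^0·(-1)^1 = -1.
v=5: a=5^2·(≡3), b=5^-2·(≡3) mod 5; (3|5)=-1, (3|5)=-1; (−1)^{2·-2·2}·(-1)^-2·(-1)^2 = +1.
|Ram(-33, -7)| = 2, even; anisotropic at {3, ∞}.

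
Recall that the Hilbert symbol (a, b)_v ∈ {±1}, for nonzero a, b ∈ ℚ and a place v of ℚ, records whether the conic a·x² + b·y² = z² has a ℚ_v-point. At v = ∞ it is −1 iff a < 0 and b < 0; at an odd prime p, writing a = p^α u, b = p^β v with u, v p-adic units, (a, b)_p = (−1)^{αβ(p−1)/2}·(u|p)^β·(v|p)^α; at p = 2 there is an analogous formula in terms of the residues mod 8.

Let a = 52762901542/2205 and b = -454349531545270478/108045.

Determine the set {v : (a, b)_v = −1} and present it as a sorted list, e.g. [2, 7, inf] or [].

[2, 13, 31, 37]

(a, b) ≡ (4324190, -310) mod (ℚ^×)²; places V = {2, 3, 5, 7, 13, 17, 19, 29, 31, 37, ∞}.
(a,b)_37: α=1, u≡22; β=2, v≡17 (mod 37); (22|37)=-1, (17|37)=-1; sign (−1)^0·-1^2·-1^1 = -1.
(a,b)_2: α=1, β=1; u≡7, v≡5 (mod 8); ε(u)ε(v)=1·0, αω(v)=1·1, βω(u)=1·0; sum ≡ 1  ⇒  -1.
(a,b)_7: α=-2, u≡5; β=-4, v≡3 (mod 7); (5|7)=-1, (3|7)=-1; sign (−1)^0·-1^-4·-1^-2 = +1.
(a,b)_31: α=1, u≡15; β=1, v≡6 (mod 31); (15|31)=-1, (6|31)=-1; sign (−1)^1·-1^1·-1^1 = -1.
(a,b)_∞: sgn(4324190)=+, sgn(-310)=−, so +1.
(a,b)_5: α=-1, u≡2; β=-1, v≡3 (mod 5); (2|5)=-1, (3|5)=-1; sign (−1)^0·-1^-1·-1^-1 = +1.
(a,b)_19: α=2, u≡8; β=4, v≡13 (mod 19); (8|19)=-1, (13|19)=-1; sign (−1)^0·-1^4·-1^2 = +1.
(a,b)_13: α=3, u≡3; β=2, v≡2 (mod 13); (3|13)=+1, (2|13)=-1; sign (−1)^0·+1^2·-1^3 = -1.
(a,b)_29: α=1, u≡17; β=2, v≡1 (mod 29); (17|29)=-1, (1|29)=+1; sign (−1)^0·-1^2·+1^1 = +1.
(a,b)_3: α=-2, u≡2; β=-2, v≡2 (mod 3); (2|3)=-1, (2|3)=-1; sign (−1)^0·-1^-2·-1^-2 = +1.
(a,b)_17: α=0, u≡1; β=2, v≡16 (mod 17); (1|17)=+1, (16|17)=+1; sign (−1)^0·+1^2·+1^0 = +1.
|Ram(4324190, -310)| = 4, even; anisotropic at {2, 13, 31, 37}.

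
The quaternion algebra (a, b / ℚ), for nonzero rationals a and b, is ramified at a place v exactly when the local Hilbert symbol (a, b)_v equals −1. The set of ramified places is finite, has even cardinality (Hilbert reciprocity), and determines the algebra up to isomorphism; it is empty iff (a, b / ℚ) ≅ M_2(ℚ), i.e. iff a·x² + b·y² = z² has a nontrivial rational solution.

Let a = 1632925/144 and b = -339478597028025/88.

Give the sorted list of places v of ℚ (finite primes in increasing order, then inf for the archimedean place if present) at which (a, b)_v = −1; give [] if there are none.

[2, 11, 13, 43]

(a, b) ≡ (1333, -381238) mod (ℚ^×)²; places V = {2, 3, 5, 7, 11, 13, 31, 43, ∞}.
(a,b)_3: α=-2, u≡1; β=2, v≡2 (mod 3); (1|3)=+1, (2|3)=-1; sign (−1)^0·+1^2·-1^-2 = +1.
(a,b)_11: α=0, u≡8; β=-1, v≡5 (mod 11); (8|11)=-1, (5|11)=+1; sign (−1)^0·-1^-1·+1^0 = -1.
(a,b)_7: α=2, u≡3; β=2, v≡5 (mod 7); (3|7)=-1, (5|7)=-1; sign (−1)^0·-1^2·-1^2 = +1.
(a,b)_∞: sgn(1333)=+, sgn(-381238)=−, so +1.
(a,b)_2: α=-4, β=-3; u≡5, v≡5 (mod 8); ε(u)ε(v)=0·0, αω(v)=-4·1, βω(u)=-3·1; sum ≡ 1  ⇒  -1.
(a,b)_5: α=2, u≡3; β=2, v≡3 (mod 5); (3|5)=-1, (3|5)=-1; sign (−1)^0·-1^2·-1^2 = +1.
(a,b)_43: α=1, u≡9; β=3, v≡24 (mod 43); (9|43)=+1, (24|43)=+1; sign (−1)^1·+1^3·+1^1 = -1.
(a,b)_31: α=1, u≡22; β=3, v≡18 (mod 31); (22|31)=-1, (18|31)=+1; sign (−1)^1·-1^3·+1^1 = +1.
(a,b)_13: α=0, u≡8; β=1, v≡6 (mod 13); (8|13)=-1, (6|13)=-1; sign (−1)^0·-1^1·-1^0 = -1.
(1333, -381238 / ℚ) ramifies at {2, 11, 13, 43}: a division algebra.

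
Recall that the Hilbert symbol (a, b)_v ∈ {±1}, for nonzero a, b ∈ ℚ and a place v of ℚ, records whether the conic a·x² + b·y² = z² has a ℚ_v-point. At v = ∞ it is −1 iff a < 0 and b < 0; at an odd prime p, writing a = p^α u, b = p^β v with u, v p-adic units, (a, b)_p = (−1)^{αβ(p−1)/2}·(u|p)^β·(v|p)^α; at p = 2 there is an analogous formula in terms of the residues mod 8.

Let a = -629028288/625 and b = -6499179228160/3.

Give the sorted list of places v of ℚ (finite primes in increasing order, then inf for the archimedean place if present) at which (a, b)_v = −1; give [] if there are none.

Mod squares: a ≡ -22287, b ≡ -345. Check v ∈ {∞, 2, 3, 5, 7, 17, 19, 23}.
v=7: a=7^2·(≡1), b=7^0·(≡6) mod 7; (1|7)=+1, (6|7)=-1; (−1)^{2·0·3}·(+1)^0·(-1)^2 = +1.
v=23: a=23^1·(≡15), b=23^3·(≡3) mod 23; (15|23)=-1, (3|23)=+1; (−1)^{1·3·11}·(-1)^3·(+1)^1 = +1.
v=2: v_2(a)=6, v_2(b)=10; units ≡ 1, 7 (mod 8); ε·ε+αω+βω = 0·1+6·0+10·0 ≡ 0  ⇒  (a,b)_2 = +1.
v=∞: -22287 < 0 and -345 < 0  ⇒  (a,b)_∞ = -1.
v=19: a=19^1·(≡6), b=19^2·(≡11) mod 19; (6|19)=+1, (11|19)=+1; (−1)^{1·2·9}·(+1)^2·(+1)^1 = +1.
v=5: a=5^-4·(≡2), b=5^1·(≡1) mod 5; (2|5)=-1, (1|5)=+1; (−1)^{-4·1·2}·(-1)^1·(+1)^-4 = -1.
v=17: a=17^1·(≡2), b=17^2·(≡3) mod 17; (2|17)=+1, (3|17)=-1; (−1)^{1·2·8}·(+1)^2·(-1)^1 = -1.
v=3: a=3^3·(≡2), b=3^-1·(≡2) mod 3; (2|3)=-1, (2|3)=-1; (−1)^{3·-1·1}·(-1)^-1·(-1)^3 = -1.
|Ram(-22287, -345)| = 4, even; anisotropic at {3, 5, 17, ∞}.

[3, 5, 17, inf]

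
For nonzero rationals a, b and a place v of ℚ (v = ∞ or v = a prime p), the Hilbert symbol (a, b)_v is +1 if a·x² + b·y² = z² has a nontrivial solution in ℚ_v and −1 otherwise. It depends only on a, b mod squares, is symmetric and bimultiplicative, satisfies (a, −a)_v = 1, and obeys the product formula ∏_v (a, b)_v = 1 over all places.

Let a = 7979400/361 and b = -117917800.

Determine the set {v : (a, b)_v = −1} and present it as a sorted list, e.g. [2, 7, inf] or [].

Mod squares: a ≡ 8866, b ≡ -1179178. Check v ∈ {∞, 2, 3, 5, 7, 11, 13, 19, 31}.
v=31: a=31^1·(≡5), b=31^1·(≡24) mod 31; (5|31)=+1, (24|31)=-1; (−1)^{1·1·15}·(+1)^1·(-1)^1 = +1.
v=13: a=13^1·(≡7), b=13^1·(≡7) mod 13; (7|13)=-1, (7|13)=-1; (−1)^{1·1·6}·(-1)^1·(-1)^1 = +1.
v=7: a=7^0·(≡4), b=7^1·(≡2) mod 7; (4|7)=+1, (2|7)=+1; (−1)^{0·1·3}·(+1)^1·(+1)^0 = +1.
v=5: a=5^2·(≡1), b=5^2·(≡3) mod 5; (1|5)=+1, (3|5)=-1; (−1)^{2·2·2}·(+1)^2·(-1)^2 = +1.
v=3: a=3^2·(≡1), b=3^0·(≡2) mod 3; (1|3)=+1, (2|3)=-1; (−1)^{2·0·1}·(+1)^0·(-1)^2 = +1.
v=2: v_2(a)=3, v_2(b)=3; units ≡ 1, 3 (mod 8); ε·ε+αω+βω = 0·1+3·1+3·0 ≡ 1  ⇒  (a,b)_2 = -1.
v=19: a=19^-2·(≡8), b=19^1·(≡17) mod 19; (8|19)=-1, (17|19)=+1; (−1)^{-2·1·9}·(-1)^1·(+1)^-2 = -1.
v=11: a=11^1·(≡3), b=11^1·(≡8) mod 11; (3|11)=+1, (8|11)=-1; (−1)^{1·1·5}·(+1)^1·(-1)^1 = +1.
v=∞: 8866 > 0 and -1179178 < 0  ⇒  (a,b)_∞ = +1.
Ram(8866, -1179178) = {2, 19}; no ℚ_2-point on the conic.

[2, 19]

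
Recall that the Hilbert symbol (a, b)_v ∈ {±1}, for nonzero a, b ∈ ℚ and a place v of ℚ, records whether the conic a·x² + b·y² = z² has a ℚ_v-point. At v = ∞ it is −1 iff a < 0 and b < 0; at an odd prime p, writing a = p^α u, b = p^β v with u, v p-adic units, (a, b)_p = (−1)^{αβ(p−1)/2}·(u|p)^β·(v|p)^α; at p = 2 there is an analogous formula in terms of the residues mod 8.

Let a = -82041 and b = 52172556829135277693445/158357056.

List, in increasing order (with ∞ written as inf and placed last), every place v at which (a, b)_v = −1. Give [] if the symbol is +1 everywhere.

[3, 23]

Mod squares: a ≡ -82041, b ≡ 410205. Check v ∈ {∞, 2, 3, 5, 7, 11, 13, 23, 29, 41}.
v=41: a=41^1·(≡8), b=41^3·(≡39) mod 41; (8|41)=+1, (39|41)=+1; (−1)^{1·3·20}·(+1)^3·(+1)^1 = +1.
v=13: a=13^0·(≡2), b=13^-2·(≡4) mod 13; (2|13)=-1, (4|13)=+1; (−1)^{0·-2·6}·(-1)^-2·(+1)^0 = +1.
v=29: a=29^1·(≡13), b=29^3·(≡28) mod 29; (13|29)=+1, (28|29)=+1; (−1)^{1·3·14}·(+1)^3·(+1)^1 = +1.
v=11: a=11^0·(≡8), b=11^-4·(≡4) mod 11; (8|11)=-1, (4|11)=+1; (−1)^{0·-4·5}·(-1)^-4·(+1)^0 = +1.
v=5: a=5^0·(≡4), b=5^1·(≡4) mod 5; (4|5)=+1, (4|5)=+1; (−1)^{0·1·2}·(+1)^1·(+1)^0 = +1.
v=7: a=7^0·(≡6), b=7^2·(≡5) mod 7; (6|7)=-1, (5|7)=-1; (−1)^{0·2·3}·(-1)^2·(-1)^0 = +1.
v=2: v_2(a)=0, v_2(b)=-6; units ≡ 7, 5 (mod 8); ε·ε+αω+βω = 1·0+0·1+-6·0 ≡ 0  ⇒  (a,b)_2 = +1.
v=∞: -82041 < 0 and 410205 > 0  ⇒  (a,b)_∞ = +1.
v=3: a=3^1·(≡1), b=3^9·(≡1) mod 3; (1|3)=+1, (1|3)=+1; (−1)^{1·9·1}·(+1)^9·(+1)^1 = -1.
v=23: a=23^1·(≡21), b=23^5·(≡14) mod 23; (21|23)=-1, (14|23)=-1; (−1)^{1·5·11}·(-1)^5·(-1)^1 = -1.
(-82041, 410205 / ℚ) ramifies at {3, 23}: a division algebra.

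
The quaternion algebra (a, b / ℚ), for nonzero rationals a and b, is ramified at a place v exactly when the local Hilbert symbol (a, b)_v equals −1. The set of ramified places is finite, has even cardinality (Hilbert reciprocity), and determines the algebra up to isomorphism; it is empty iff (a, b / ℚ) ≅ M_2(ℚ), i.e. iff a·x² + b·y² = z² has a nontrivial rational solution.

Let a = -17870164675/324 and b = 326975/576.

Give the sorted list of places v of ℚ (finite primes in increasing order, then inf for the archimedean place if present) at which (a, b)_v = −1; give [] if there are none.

Mod squares: a ≡ -425227, b ≡ 13079. Check v ∈ {∞, 2, 3, 5, 11, 29, 31, 41, 43}.
v=29: a=29^1·(≡3), b=29^1·(≡16) mod 29; (3|29)=-1, (16|29)=+1; (−1)^{1·1·14}·(-1)^1·(+1)^1 = -1.
v=2: v_2(a)=-2, v_2(b)=-6; units ≡ 5, 7 (mod 8); ε·ε+αω+βω = 0·1+-2·0+-6·1 ≡ 0  ⇒  (a,b)_2 = +1.
v=11: a=11^1·(≡8), b=11^1·(≡9) mod 11; (8|11)=-1, (9|11)=+1; (−1)^{1·1·5}·(-1)^1·(+1)^1 = +1.
v=43: a=43^1·(≡38), b=43^0·(≡28) mod 43; (38|43)=+1, (28|43)=-1; (−1)^{1·0·21}·(+1)^0·(-1)^1 = -1.
v=41: a=41^2·(≡18), b=41^1·(≡31) mod 41; (18|41)=+1, (31|41)=+1; (−1)^{2·1·20}·(+1)^1·(+1)^2 = +1.
v=∞: -425227 < 0 and 13079 > 0  ⇒  (a,b)_∞ = +1.
v=31: a=31^1·(≡14), b=31^0·(≡1) mod 31; (14|31)=+1, (1|31)=+1; (−1)^{1·0·15}·(+1)^0·(+1)^1 = +1.
v=3: a=3^-4·(≡2), b=3^-2·(≡2) mod 3; (2|3)=-1, (2|3)=-1; (−1)^{-4·-2·1}·(-1)^-2·(-1)^-4 = +1.
v=5: a=5^2·(≡2), b=5^2·(≡4) mod 5; (2|5)=-1, (4|5)=+1; (−1)^{2·2·2}·(-1)^2·(+1)^2 = +1.
Ram(-425227, 13079) = {29, 43}; no ℚ_29-point on the conic.

[29, 43]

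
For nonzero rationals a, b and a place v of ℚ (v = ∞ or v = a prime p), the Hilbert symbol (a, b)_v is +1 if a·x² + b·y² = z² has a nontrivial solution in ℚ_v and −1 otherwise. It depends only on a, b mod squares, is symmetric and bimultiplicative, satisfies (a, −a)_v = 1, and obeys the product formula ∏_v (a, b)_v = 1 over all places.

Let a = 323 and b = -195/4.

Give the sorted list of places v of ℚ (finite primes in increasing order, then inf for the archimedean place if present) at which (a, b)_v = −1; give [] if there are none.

[3, 5, 13, 19]

(a, b) ≡ (323, -195) mod (ℚ^×)²; places V = {2, 3, 5, 13, 17, 19, ∞}.
(a,b)_2: α=0, β=-2; u≡3, v≡5 (mod 8); ε(u)ε(v)=1·0, αω(v)=0·1, βω(u)=-2·1; sum ≡ 0  ⇒  +1.
(a,b)_17: α=1, u≡2; β=0, v≡15 (mod 17); (2|17)=+1, (15|17)=+1; sign (−1)^0·+1^0·+1^1 = +1.
(a,b)_5: α=0, u≡3; β=1, v≡4 (mod 5); (3|5)=-1, (4|5)=+1; sign (−1)^0·-1^1·+1^0 = -1.
(a,b)_19: α=1, u≡17; β=0, v≡13 (mod 19); (17|19)=+1, (13|19)=-1; sign (−1)^0·+1^0·-1^1 = -1.
(a,b)_13: α=0, u≡11; β=1, v≡6 (mod 13); (11|13)=-1, (6|13)=-1; sign (−1)^0·-1^1·-1^0 = -1.
(a,b)_∞: sgn(323)=+, sgn(-195)=−, so +1.
(a,b)_3: α=0, u≡2; β=1, v≡1 (mod 3); (2|3)=-1, (1|3)=+1; sign (−1)^0·-1^1·+1^0 = -1.
|Ram(323, -195)| = 4, even; anisotropic at {3, 5, 13, 19}.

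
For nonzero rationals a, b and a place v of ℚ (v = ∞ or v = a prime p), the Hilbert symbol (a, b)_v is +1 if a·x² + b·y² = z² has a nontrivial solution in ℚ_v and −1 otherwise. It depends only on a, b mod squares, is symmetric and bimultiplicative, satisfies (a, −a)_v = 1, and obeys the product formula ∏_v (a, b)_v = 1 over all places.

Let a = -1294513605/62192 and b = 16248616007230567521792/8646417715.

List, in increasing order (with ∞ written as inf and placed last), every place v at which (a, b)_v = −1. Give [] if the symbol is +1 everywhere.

[2, 5, 11, 19, 23, 37]

Mod squares: a ≡ -24035, b ≡ 5335770. Check v ∈ {∞, 2, 3, 5, 7, 11, 13, 19, 23, 29, 37, 53}.
v=37: a=37^0·(≡31), b=37^1·(≡11) mod 37; (31|37)=-1, (11|37)=+1; (−1)^{0·1·18}·(-1)^1·(+1)^0 = -1.
v=19: a=19^1·(≡18), b=19^3·(≡2) mod 19; (18|19)=-1, (2|19)=-1; (−1)^{1·3·9}·(-1)^3·(-1)^1 = -1.
v=7: a=7^2·(≡5), b=7^2·(≡6) mod 7; (5|7)=-1, (6|7)=-1; (−1)^{2·2·3}·(-1)^2·(-1)^2 = +1.
v=11: a=11^1·(≡3), b=11^3·(≡3) mod 11; (3|11)=+1, (3|11)=+1; (−1)^{1·3·5}·(+1)^3·(+1)^1 = -1.
v=5: a=5^1·(≡2), b=5^-1·(≡4) mod 5; (2|5)=-1, (4|5)=+1; (−1)^{1·-1·2}·(-1)^-1·(+1)^1 = -1.
v=53: a=53^2·(≡18), b=53^4·(≡45) mod 53; (18|53)=-1, (45|53)=-1; (−1)^{2·4·26}·(-1)^4·(-1)^2 = +1.
v=13: a=13^-2·(≡11), b=13^-2·(≡7) mod 13; (11|13)=-1, (7|13)=-1; (−1)^{-2·-2·6}·(-1)^-2·(-1)^-2 = +1.
v=29: a=29^0·(≡16), b=29^-2·(≡17) mod 29; (16|29)=+1, (17|29)=-1; (−1)^{0·-2·14}·(+1)^-2·(-1)^0 = +1.
v=∞: -24035 < 0 and 5335770 > 0  ⇒  (a,b)_∞ = +1.
v=23: a=23^-1·(≡12), b=23^-3·(≡12) mod 23; (12|23)=+1, (12|23)=+1; (−1)^{-1·-3·11}·(+1)^-3·(+1)^-1 = -1.
v=3: a=3^2·(≡1), b=3^5·(≡1) mod 3; (1|3)=+1, (1|3)=+1; (−1)^{2·5·1}·(+1)^5·(+1)^2 = +1.
v=2: v_2(a)=-4, v_2(b)=9; units ≡ 5, 5 (mod 8); ε·ε+αω+βω = 0·0+-4·1+9·1 ≡ 1  ⇒  (a,b)_2 = -1.
(-24035, 5335770 / ℚ) ramifies at {2, 5, 11, 19, 23, 37}: a division algebra.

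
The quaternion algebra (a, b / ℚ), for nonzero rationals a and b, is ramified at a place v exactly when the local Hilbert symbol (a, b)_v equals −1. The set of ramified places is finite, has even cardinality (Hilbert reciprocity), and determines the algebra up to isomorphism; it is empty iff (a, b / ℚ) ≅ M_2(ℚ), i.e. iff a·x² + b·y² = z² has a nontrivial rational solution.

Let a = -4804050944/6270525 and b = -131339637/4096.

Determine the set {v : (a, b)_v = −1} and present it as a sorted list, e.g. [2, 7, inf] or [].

[2, 11, 17, 23, 29, inf]

Mod squares: a ≡ -10846, b ≡ -1621477. Check v ∈ {∞, 2, 3, 5, 7, 11, 13, 17, 23, 29, 31}.
v=23: a=23^0·(≡15), b=23^1·(≡22) mod 23; (15|23)=-1, (22|23)=-1; (−1)^{0·1·11}·(-1)^1·(-1)^0 = -1.
v=29: a=29^-1·(≡26), b=29^1·(≡5) mod 29; (26|29)=-1, (5|29)=+1; (−1)^{-1·1·14}·(-1)^1·(+1)^-1 = -1.
v=2: v_2(a)=19, v_2(b)=-12; units ≡ 1, 3 (mod 8); ε·ε+αω+βω = 0·1+19·1+-12·0 ≡ 1  ⇒  (a,b)_2 = -1.
v=17: a=17^1·(≡13), b=17^1·(≡7) mod 17; (13|17)=+1, (7|17)=-1; (−1)^{1·1·8}·(+1)^1·(-1)^1 = -1.
v=11: a=11^1·(≡5), b=11^1·(≡4) mod 11; (5|11)=+1, (4|11)=+1; (−1)^{1·1·5}·(+1)^1·(+1)^1 = -1.
v=∞: -10846 < 0 and -1621477 < 0  ⇒  (a,b)_∞ = -1.
v=31: a=31^-2·(≡18), b=31^0·(≡4) mod 31; (18|31)=+1, (4|31)=+1; (−1)^{-2·0·15}·(+1)^0·(+1)^-2 = +1.
v=5: a=5^-2·(≡1), b=5^0·(≡3) mod 5; (1|5)=+1, (3|5)=-1; (−1)^{-2·0·2}·(+1)^0·(-1)^-2 = +1.
v=13: a=13^0·(≡9), b=13^1·(≡5) mod 13; (9|13)=+1, (5|13)=-1; (−1)^{0·1·6}·(+1)^1·(-1)^0 = +1.
v=3: a=3^-2·(≡2), b=3^4·(≡2) mod 3; (2|3)=-1, (2|3)=-1; (−1)^{-2·4·1}·(-1)^4·(-1)^-2 = +1.
v=7: a=7^2·(≡2), b=7^0·(≡5) mod 7; (2|7)=+1, (5|7)=-1; (−1)^{2·0·3}·(+1)^0·(-1)^2 = +1.
Ram(-10846, -1621477) = {2, 11, 17, 23, 29, ∞}; no ℚ_2-point on the conic.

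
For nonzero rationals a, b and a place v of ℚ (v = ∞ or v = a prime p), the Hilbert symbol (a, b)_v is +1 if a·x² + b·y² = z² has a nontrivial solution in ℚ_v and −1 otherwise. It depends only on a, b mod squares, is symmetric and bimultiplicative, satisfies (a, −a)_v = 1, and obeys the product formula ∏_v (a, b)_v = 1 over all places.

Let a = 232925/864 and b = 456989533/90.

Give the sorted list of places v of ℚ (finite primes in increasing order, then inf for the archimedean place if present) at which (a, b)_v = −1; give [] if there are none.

(a, b) ≡ (462, 130) mod (ℚ^×)²; places V = {2, 3, 5, 7, 11, 13, ∞}.
(a,b)_∞: sgn(462)=+, sgn(130)=+, so +1.
(a,b)_13: α=0, u≡5; β=1, v≡12 (mod 13); (5|13)=-1, (12|13)=+1; sign (−1)^0·-1^1·+1^0 = -1.
(a,b)_3: α=-3, u≡1; β=-2, v≡1 (mod 3); (1|3)=+1, (1|3)=+1; sign (−1)^0·+1^-2·+1^-3 = +1.
(a,b)_5: α=2, u≡3; β=-1, v≡1 (mod 5); (3|5)=-1, (1|5)=+1; sign (−1)^0·-1^-1·+1^2 = -1.
(a,b)_2: α=-5, β=-1; u≡7, v≡1 (mod 8); ε(u)ε(v)=1·0, αω(v)=-5·0, βω(u)=-1·0; sum ≡ 0  ⇒  +1.
(a,b)_11: α=3, u≡9; β=4, v≡3 (mod 11); (9|11)=+1, (3|11)=+1; sign (−1)^0·+1^4·+1^3 = +1.
(a,b)_7: α=1, u≡6; β=4, v≡4 (mod 7); (6|7)=-1, (4|7)=+1; sign (−1)^0·-1^4·+1^1 = +1.
Ram(462, 130) = {5, 13}; no ℚ_5-point on the conic.

[5, 13]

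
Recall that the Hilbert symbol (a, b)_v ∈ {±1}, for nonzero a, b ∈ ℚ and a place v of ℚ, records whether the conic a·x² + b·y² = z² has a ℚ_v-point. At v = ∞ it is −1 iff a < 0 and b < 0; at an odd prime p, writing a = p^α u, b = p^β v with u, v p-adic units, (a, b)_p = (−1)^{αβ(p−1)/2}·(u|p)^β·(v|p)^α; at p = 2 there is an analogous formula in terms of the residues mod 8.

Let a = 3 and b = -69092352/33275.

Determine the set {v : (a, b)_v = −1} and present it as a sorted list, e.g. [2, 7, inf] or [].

[3, 17]

Mod squares: a ≡ 3, b ≡ -187. Check v ∈ {∞, 2, 3, 5, 7, 11, 17}.
v=3: a=3^1·(≡1), b=3^4·(≡2) mod 3; (1|3)=+1, (2|3)=-1; (−1)^{1·4·1}·(+1)^4·(-1)^1 = -1.
v=17: a=17^0·(≡3), b=17^1·(≡6) mod 17; (3|17)=-1, (6|17)=-1; (−1)^{0·1·8}·(-1)^1·(-1)^0 = -1.
v=11: a=11^0·(≡3), b=11^-3·(≡4) mod 11; (3|11)=+1, (4|11)=+1; (−1)^{0·-3·5}·(+1)^-3·(+1)^0 = +1.
v=∞: 3 > 0 and -187 < 0  ⇒  (a,b)_∞ = +1.
v=5: a=5^0·(≡3), b=5^-2·(≡3) mod 5; (3|5)=-1, (3|5)=-1; (−1)^{0·-2·2}·(-1)^-2·(-1)^0 = +1.
v=2: v_2(a)=0, v_2(b)=10; units ≡ 3, 5 (mod 8); ε·ε+αω+βω = 1·0+0·1+10·1 ≡ 0  ⇒  (a,b)_2 = +1.
v=7: a=7^0·(≡3), b=7^2·(≡1) mod 7; (3|7)=-1, (1|7)=+1; (−1)^{0·2·3}·(-1)^2·(+1)^0 = +1.
Ram(3, -187) = {3, 17}; no ℚ_3-point on the conic.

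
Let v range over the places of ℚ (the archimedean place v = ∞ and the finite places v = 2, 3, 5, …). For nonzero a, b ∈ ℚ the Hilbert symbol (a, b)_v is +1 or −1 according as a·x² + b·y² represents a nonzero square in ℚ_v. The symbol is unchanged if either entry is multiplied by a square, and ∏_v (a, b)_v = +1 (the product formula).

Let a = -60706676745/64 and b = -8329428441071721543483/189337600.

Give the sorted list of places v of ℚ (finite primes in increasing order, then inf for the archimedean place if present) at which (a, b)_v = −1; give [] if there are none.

(a, b) ≡ (-1705, -3) mod (ℚ^×)²; places V = {2, 3, 5, 7, 11, 13, 17, 23, 31, 41, 43, ∞}.
(a,b)_3: α=6, u≡2; β=9, v≡2 (mod 3); (2|3)=-1, (2|3)=-1; sign (−1)^0·-1^9·-1^6 = -1.
(a,b)_7: α=0, u≡6; β=2, v≡2 (mod 7); (6|7)=-1, (2|7)=+1; sign (−1)^0·-1^2·+1^0 = +1.
(a,b)_43: α=0, u≡10; β=-2, v≡25 (mod 43); (10|43)=+1, (25|43)=+1; sign (−1)^0·+1^-2·+1^0 = +1.
(a,b)_41: α=0, u≡3; β=2, v≡28 (mod 41); (3|41)=-1, (28|41)=-1; sign (−1)^0·-1^2·-1^0 = +1.
(a,b)_17: α=2, u≡11; β=4, v≡5 (mod 17); (11|17)=-1, (5|17)=-1; sign (−1)^0·-1^4·-1^2 = +1.
(a,b)_23: α=0, u≡14; β=2, v≡7 (mod 23); (14|23)=-1, (7|23)=-1; sign (−1)^0·-1^2·-1^0 = +1.
(a,b)_5: α=1, u≡4; β=-2, v≡3 (mod 5); (4|5)=+1, (3|5)=-1; sign (−1)^0·+1^-2·-1^1 = -1.
(a,b)_31: α=1, u≡28; β=2, v≡5 (mod 31); (28|31)=+1, (5|31)=+1; sign (−1)^0·+1^2·+1^1 = +1.
(a,b)_13: α=2, u≡6; β=0, v≡9 (mod 13); (6|13)=-1, (9|13)=+1; sign (−1)^0·-1^0·+1^2 = +1.
(a,b)_11: α=1, u≡7; β=2, v≡10 (mod 11); (7|11)=-1, (10|11)=-1; sign (−1)^0·-1^2·-1^1 = -1.
(a,b)_∞: sgn(-1705)=−, sgn(-3)=−, so -1.
(a,b)_2: α=-6, β=-12; u≡7, v≡5 (mod 8); ε(u)ε(v)=1·0, αω(v)=-6·1, βω(u)=-12·0; sum ≡ 0  ⇒  +1.
Ram(-1705, -3) = {3, 5, 11, ∞}; no ℚ_3-point on the conic.

[3, 5, 11, inf]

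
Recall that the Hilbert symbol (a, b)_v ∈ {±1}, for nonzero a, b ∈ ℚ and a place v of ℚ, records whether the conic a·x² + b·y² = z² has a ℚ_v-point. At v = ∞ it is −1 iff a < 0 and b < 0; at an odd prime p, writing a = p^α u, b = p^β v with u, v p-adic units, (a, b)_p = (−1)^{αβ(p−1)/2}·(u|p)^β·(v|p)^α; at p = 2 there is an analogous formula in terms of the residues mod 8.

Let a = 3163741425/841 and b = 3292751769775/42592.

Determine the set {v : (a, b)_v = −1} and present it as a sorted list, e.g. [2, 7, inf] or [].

[13, 29]

(a, b) ≡ (14061073, 2897621557402) mod (ℚ^×)²; places V = {2, 3, 5, 11, 13, 17, 19, 23, 29, 31, 37, 41, ∞}.
(a,b)_13: α=1, u≡5; β=1, v≡12 (mod 13); (5|13)=-1, (12|13)=+1; sign (−1)^0·-1^1·+1^1 = -1.
(a,b)_2: α=0, β=-5; u≡1, v≡5 (mod 8); ε(u)ε(v)=0·0, αω(v)=0·1, βω(u)=-5·0; sum ≡ 0  ⇒  +1.
(a,b)_19: α=0, u≡6; β=1, v≡9 (mod 19); (6|19)=+1, (9|19)=+1; sign (−1)^0·+1^1·+1^0 = +1.
(a,b)_41: α=1, u≡12; β=1, v≡6 (mod 41); (12|41)=-1, (6|41)=-1; sign (−1)^0·-1^1·-1^1 = +1.
(a,b)_29: α=-2, u≡26; β=1, v≡27 (mod 29); (26|29)=-1, (27|29)=-1; sign (−1)^0·-1^1·-1^-2 = -1.
(a,b)_∞: sgn(14061073)=+, sgn(2897621557402)=+, so +1.
(a,b)_23: α=1, u≡17; β=1, v≡13 (mod 23); (17|23)=-1, (13|23)=+1; sign (−1)^1·-1^1·+1^1 = +1.
(a,b)_5: α=2, u≡2; β=2, v≡3 (mod 5); (2|5)=-1, (3|5)=-1; sign (−1)^0·-1^2·-1^2 = +1.
(a,b)_11: α=0, u≡4; β=-3, v≡5 (mod 11); (4|11)=+1, (5|11)=+1; sign (−1)^0·+1^-3·+1^0 = +1.
(a,b)_37: α=1, u≡29; β=1, v≡23 (mod 37); (29|37)=-1, (23|37)=-1; sign (−1)^0·-1^1·-1^1 = +1.
(a,b)_17: α=0, u≡8; β=1, v≡9 (mod 17); (8|17)=+1, (9|17)=+1; sign (−1)^0·+1^1·+1^0 = +1.
(a,b)_31: α=1, u≡13; β=1, v≡20 (mod 31); (13|31)=-1, (20|31)=+1; sign (−1)^1·-1^1·+1^1 = +1.
(a,b)_3: α=2, u≡1; β=0, v≡1 (mod 3); (1|3)=+1, (1|3)=+1; sign (−1)^0·+1^0·+1^2 = +1.
|Ram(14061073, 2897621557402)| = 2, even; anisotropic at {13, 29}.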